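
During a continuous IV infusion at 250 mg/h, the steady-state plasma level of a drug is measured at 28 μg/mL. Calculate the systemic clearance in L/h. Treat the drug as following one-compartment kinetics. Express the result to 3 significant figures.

8.93 L/h

At steady state, infusion rate = CL × Css, so CL = rate / Css.
CL = 250 / 28 = 8.929 L/h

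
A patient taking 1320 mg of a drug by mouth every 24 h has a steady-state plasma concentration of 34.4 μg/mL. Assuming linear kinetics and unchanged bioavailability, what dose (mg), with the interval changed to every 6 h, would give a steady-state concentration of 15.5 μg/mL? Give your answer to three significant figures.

For first-order elimination, Css ∝ F·D/(CL·τ); F and CL are unchanged, so Css ∝ D/τ.
D₂ = D₁ × (Css,target / Css,current) × (τ₂/τ₁) = 1320 × (15.5/34.4) × (6/24) = 148.7 mg

149 mg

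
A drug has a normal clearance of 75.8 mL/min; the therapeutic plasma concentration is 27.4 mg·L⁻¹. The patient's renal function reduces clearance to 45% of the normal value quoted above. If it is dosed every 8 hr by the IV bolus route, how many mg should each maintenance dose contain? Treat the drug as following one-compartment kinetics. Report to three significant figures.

449 mg

CL = 75.8 mL/min × 60/1000 = 4.548 L/h
Patient clearance = 0.45 × 4.548 = 2.047 L/h
At steady state, dose per interval replaces the amount cleared in that interval: D/τ = CL·Css.
D = CL × Css × τ = 2.047 × 27.4 × 8 = 448.7 mg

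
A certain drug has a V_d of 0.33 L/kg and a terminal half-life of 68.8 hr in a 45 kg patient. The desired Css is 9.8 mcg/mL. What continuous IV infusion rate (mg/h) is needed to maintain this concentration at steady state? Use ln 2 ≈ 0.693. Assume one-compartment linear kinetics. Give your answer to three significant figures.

1.47 mg/h

Vd = 0.33 L/kg × 45 kg = 14.85 L
CL = 0.693 × Vd / t½ = 0.693 × 14.85 / 68.8 = 0.1496 L/h
Infusion rate = CL × Css = 0.1496 × 9.8 = 1.466 mg/h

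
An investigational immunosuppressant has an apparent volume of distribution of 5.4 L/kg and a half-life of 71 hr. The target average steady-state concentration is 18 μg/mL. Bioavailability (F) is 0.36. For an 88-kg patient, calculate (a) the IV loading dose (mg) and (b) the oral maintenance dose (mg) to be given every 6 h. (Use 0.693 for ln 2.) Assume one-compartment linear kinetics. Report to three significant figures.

Vd = 5.4 L/kg × 88 kg = 475.2 L
LD = Vd × C = 475.2 × 18 = 8554 mg
CL = 0.693 × Vd / t½ = 0.693 × 475.2 / 71 = 4.638 L/h
D = CL × Css × τ / F = 4.638 × 18 × 6 / 0.36 = 1391 mg

(a) 8550 mg; (b) 1390 mg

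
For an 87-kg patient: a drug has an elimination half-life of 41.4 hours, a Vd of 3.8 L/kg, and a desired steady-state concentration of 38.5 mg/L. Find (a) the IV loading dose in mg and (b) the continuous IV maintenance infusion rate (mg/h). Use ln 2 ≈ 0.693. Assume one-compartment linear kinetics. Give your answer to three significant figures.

(a) 12700 mg; (b) 213 mg/h

Total Vd = 3.8 × 87 = 330.6 L
LD = Vd × C = 330.6 × 38.5 = 12730 mg
CL = 0.693 × Vd / t½ = 0.693 × 330.6 / 41.4 = 5.534 L/h
Infusion rate = CL × Css = 5.534 × 38.5 = 213.1 mg/h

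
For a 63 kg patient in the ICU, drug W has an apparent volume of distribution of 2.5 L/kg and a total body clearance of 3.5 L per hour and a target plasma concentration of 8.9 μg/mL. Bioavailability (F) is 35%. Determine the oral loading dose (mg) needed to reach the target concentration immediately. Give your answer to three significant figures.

4010 mg

Vd(total) = 63 kg × 2.5 L/kg = 157.5 L
LD = Vd × C / F = 157.5 × 8.900 / 0.35 = 4005 mg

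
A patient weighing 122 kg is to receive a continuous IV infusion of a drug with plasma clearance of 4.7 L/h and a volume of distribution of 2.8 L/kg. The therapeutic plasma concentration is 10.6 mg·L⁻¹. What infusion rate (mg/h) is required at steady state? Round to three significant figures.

49.8 mg/h

Rate = CL × Css = 4.700 × 10.6 = 49.82 mg/h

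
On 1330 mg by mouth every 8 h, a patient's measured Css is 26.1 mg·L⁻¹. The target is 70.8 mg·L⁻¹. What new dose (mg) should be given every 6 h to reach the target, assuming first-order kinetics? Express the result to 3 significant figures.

2710 mg

With linear kinetics, Css is proportional to dose rate (D/τ) at fixed clearance.
D₂ = D₁ × (Css,target / Css,current) × (τ₂/τ₁) = 1330 × (70.8/26.1) × (6/8) = 2706 mg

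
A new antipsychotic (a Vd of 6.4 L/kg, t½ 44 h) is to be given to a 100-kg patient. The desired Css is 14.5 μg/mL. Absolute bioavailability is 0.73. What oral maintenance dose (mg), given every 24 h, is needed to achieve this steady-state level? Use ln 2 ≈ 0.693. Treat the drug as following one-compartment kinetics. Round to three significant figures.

Vd = 6.4 L/kg × 100 kg = 640.0 L
CL = 0.693 × Vd / t½ = 0.693 × 640.0 / 44 = 10.08 L/h
D = CL × Css × τ / F = 10.08 × 14.5 × 24 / 0.73 = 4805 mg

4810 mg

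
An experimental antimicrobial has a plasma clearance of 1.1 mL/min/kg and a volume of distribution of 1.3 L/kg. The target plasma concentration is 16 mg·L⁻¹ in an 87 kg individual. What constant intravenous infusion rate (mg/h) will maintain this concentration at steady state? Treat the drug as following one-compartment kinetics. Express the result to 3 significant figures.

CL = 1.1 mL/min/kg × 87 kg = 95.70 mL/min = 95.70 × 60/1000 = 5.742 L/h
At steady state, infusion rate equals elimination rate: rate in = CL × Css.
Rate = CL × Css = 5.742 × 16 = 91.87 mg/h

91.9 mg/h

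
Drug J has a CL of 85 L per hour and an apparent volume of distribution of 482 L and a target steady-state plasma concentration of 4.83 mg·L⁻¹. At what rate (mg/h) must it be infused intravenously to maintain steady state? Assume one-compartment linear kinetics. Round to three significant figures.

411 mg/h

R₀ = 85.00 × 4.83 = 410.6 mg/h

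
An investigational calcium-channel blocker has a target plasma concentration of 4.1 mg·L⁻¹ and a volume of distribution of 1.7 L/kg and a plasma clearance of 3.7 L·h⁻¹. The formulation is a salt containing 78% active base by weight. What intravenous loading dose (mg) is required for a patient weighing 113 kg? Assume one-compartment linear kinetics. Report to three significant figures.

Vd(total) = 113 kg × 1.7 L/kg = 192.1 L
LD is governed by Vd — clearance does not enter the loading-dose calculation.
LD = Vd × C / S = 192.1 × 4.100 / 0.78 = 1010 mg

1010 mg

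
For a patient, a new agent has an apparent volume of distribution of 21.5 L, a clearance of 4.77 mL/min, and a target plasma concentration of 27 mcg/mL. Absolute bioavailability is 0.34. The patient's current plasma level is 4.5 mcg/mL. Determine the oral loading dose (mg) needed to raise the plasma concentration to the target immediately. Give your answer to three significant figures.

1420 mg

Concentration deficit ΔC = 27 − 4.5 = 22.50 mg/L
LD = Vd × ΔC / F = 21.50 × 22.50 / 0.34 = 1423 mg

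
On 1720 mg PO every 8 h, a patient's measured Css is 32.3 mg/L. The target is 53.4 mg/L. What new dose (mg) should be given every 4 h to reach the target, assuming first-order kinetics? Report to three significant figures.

For first-order elimination, Css ∝ F·D/(CL·τ); F and CL are unchanged, so Css ∝ D/τ.
D₂ = D₁ × (Css,target / Css,current) × (τ₂/τ₁) = 1720 × (53.4/32.3) × (4/8) = 1422 mg

1420 mg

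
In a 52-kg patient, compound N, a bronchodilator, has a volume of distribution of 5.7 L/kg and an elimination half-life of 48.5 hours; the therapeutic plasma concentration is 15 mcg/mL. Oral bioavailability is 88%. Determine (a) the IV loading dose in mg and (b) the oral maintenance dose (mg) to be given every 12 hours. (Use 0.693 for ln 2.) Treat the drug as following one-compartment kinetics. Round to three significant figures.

Total Vd = 5.7 × 52 = 296.4 L
LD = Vd × C = 296.4 × 15 = 4446 mg
CL = 0.693 × Vd / t½ = 0.693 × 296.4 / 48.5 = 4.235 L/h
D = CL × Css × τ / F = 4.235 × 15 × 12 / 0.88 = 866.3 mg

(a) 4450 mg; (b) 866 mg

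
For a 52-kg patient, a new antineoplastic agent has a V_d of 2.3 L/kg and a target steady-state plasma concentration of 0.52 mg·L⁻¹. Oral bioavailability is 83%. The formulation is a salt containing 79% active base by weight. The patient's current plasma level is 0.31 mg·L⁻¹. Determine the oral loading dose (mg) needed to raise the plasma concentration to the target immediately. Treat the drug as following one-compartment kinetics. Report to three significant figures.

Total Vd = 2.3 × 52 = 119.6 L
The loading dose fills Vd to the target concentration.
Concentration deficit ΔC = 0.52 − 0.31 = 0.2100 mg/L
LD = Vd × ΔC / F / S = 119.6 × 0.2100 / 0.83 / 0.79 = 38.30 mg

38.3 mg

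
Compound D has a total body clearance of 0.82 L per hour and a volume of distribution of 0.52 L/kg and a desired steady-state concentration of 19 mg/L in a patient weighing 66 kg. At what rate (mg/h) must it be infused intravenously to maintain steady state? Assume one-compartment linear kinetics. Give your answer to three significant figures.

15.6 mg/h

At steady state, infusion rate equals elimination rate: rate in = CL × Css.
R₀ = 0.8200 × 19 = 15.58 mg/h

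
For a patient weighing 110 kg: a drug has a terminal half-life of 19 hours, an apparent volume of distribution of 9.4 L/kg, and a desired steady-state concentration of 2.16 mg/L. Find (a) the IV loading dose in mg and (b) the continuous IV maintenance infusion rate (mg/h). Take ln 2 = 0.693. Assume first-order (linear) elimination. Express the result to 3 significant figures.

Total Vd = 9.4 × 110 = 1034 L
LD = Vd × C = 1034 × 2.16 = 2233 mg
CL = 0.693 × Vd / t½ = 0.693 × 1034 / 19 = 37.71 L/h
Infusion rate = CL × Css = 37.71 × 2.16 = 81.45 mg/h

(a) 2230 mg; (b) 81.5 mg/h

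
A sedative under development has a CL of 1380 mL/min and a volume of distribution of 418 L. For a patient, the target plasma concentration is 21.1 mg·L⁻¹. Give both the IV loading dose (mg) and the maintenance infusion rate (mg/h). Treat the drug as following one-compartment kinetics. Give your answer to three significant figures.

(a) 8820 mg; (b) 1750 mg/h

Loading dose = Vd × C = 418.0 × 21.1 = 8820 mg
Convert clearance: 1380 mL/min × 60 min/h ÷ 1000 mL/L = 82.80 L/h
Maintenance: replace elimination → rate = CL × Css = 82.80 × 21.1 = 1747 mg/h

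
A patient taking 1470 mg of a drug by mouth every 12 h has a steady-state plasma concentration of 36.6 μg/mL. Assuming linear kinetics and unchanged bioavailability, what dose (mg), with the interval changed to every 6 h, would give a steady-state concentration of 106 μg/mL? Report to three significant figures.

For first-order elimination, Css ∝ F·D/(CL·τ); F and CL are unchanged, so Css ∝ D/τ.
D₂ = D₁ × (Css,target / Css,current) × (τ₂/τ₁) = 1470 × (106/36.6) × (6/12) = 2129 mg

2130 mg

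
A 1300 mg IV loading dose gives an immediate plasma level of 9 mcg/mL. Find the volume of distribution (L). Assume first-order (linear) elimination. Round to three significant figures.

144 L

Immediately after an IV bolus, C₀ = Dose / Vd, so Vd = Dose / C₀.
Vd = 1300 / 9 = 144.4 L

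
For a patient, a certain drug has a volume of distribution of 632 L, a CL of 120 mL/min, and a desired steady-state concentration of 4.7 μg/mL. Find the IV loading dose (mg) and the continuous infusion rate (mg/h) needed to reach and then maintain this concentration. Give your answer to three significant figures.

Loading: fill Vd to C_target → 632.0 L × 4.7 mg/L = 2970 mg
Convert clearance: 120 mL/min × 60 min/h ÷ 1000 mL/L = 7.200 L/h
Maintenance: replace elimination → rate = CL × Css = 7.200 × 4.7 = 33.84 mg/h

(a) 2970 mg; (b) 33.8 mg/h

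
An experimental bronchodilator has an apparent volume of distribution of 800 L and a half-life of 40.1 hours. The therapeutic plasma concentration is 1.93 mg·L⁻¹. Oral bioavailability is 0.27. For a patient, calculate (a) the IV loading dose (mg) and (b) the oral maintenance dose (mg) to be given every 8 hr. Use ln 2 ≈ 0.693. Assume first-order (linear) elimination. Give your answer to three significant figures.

LD = Vd × C = 800.0 × 1.93 = 1544 mg
CL = 0.693 × Vd / t½ = 0.693 × 800.0 / 40.1 = 13.83 L/h
D = CL × Css × τ / F = 13.83 × 1.93 × 8 / 0.27 = 790.9 mg

(a) 1540 mg; (b) 791 mg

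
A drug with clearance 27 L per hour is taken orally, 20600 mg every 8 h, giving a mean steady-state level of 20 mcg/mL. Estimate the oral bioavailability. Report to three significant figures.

F·D/τ = CL·Css at steady state → F = CL·Css·τ / D.
F = 27 × 20 × 8 / 20600 = 0.210

0.210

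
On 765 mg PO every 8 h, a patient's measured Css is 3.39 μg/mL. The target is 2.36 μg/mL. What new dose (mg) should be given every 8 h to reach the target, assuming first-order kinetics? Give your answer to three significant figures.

With linear kinetics, Css is proportional to dose rate (D/τ) at fixed clearance.
D₂ = D₁ × (Css,target / Css,current) = 765 × 2.36/3.39 = 532.6 mg

533 mg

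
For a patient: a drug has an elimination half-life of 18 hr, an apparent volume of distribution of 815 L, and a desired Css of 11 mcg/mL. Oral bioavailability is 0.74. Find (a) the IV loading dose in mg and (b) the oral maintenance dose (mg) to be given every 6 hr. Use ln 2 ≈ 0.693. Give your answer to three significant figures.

(a) 8970 mg; (b) 2800 mg

LD = Vd × C = 815.0 × 11 = 8965 mg
CL = 0.693 × Vd / t½ = 0.693 × 815.0 / 18 = 31.38 L/h
D = CL × Css × τ / F = 31.38 × 11 × 6 / 0.74 = 2799 mg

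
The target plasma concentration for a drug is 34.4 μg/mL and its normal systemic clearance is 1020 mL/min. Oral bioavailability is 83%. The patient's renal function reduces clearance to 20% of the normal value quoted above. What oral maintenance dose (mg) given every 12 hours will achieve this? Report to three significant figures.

6090 mg

CL = 1020 mL/min = 1020 × 0.06 = 61.20 L/h
Patient clearance = 0.2 × 61.20 = 12.24 L/h
At steady state, dose per interval replaces the amount cleared in that interval: F·D/τ = CL·Css.
D = CL × Css × τ / F = 12.24 × 34.4 × 12 / 0.83 = 6088 mg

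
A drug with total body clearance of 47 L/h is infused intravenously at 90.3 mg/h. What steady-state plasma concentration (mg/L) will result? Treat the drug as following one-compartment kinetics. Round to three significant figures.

Css = rate / CL = 90.3 / 47.00 = 1.921 mg/L

1.92 mg/L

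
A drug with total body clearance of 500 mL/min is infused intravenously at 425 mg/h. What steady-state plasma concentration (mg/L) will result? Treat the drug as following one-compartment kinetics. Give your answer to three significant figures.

Convert clearance: 500 mL/min × 60 min/h ÷ 1000 mL/L = 30.00 L/h
Css = rate / CL = 425 / 30.00 = 14.17 mg/L

14.2 mg/L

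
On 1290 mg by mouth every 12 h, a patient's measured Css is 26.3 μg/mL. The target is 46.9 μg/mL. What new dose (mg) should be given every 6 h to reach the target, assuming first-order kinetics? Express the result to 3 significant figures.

With linear kinetics, Css is proportional to dose rate (D/τ) at fixed clearance.
D₂ = D₁ × (Css,target / Css,current) × (τ₂/τ₁) = 1290 × (46.9/26.3) × (6/12) = 1150 mg

1150 mg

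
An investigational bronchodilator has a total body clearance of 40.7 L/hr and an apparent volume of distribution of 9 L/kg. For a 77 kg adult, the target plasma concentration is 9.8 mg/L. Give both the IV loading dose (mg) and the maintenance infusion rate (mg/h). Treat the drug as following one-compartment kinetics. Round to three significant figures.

Vd = 9 L/kg × 77 kg = 693.0 L
LD = Vd · C_target = 693.0 × 9.8 = 6791 mg
Infusion rate = 40.70 L/h × 9.8 mg/L = 398.9 mg/h

(a) 6790 mg; (b) 399 mg/h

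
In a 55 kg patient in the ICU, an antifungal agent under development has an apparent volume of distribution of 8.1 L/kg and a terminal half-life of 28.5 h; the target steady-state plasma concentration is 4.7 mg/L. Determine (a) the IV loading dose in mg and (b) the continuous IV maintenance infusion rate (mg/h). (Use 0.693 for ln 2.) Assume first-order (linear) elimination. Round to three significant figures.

Vd = 8.1 L/kg × 55 kg = 445.5 L
LD = Vd × C = 445.5 × 4.7 = 2094 mg
CL = 0.693 × Vd / t½ = 0.693 × 445.5 / 28.5 = 10.83 L/h
Infusion rate = CL × Css = 10.83 × 4.7 = 50.90 mg/h

(a) 2090 mg; (b) 50.9 mg/h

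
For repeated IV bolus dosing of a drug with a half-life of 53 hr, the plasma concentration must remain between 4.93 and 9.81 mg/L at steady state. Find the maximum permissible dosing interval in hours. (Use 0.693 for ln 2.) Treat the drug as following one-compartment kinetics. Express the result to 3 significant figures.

k = 0.693 / t½ = 0.693 / 53 = 0.01308 h⁻¹
Between IV bolus doses, concentration decays as C = C₀·e^(−kτ), so C_peak/C_trough = e^(kτ).
τ_max = ln(C_peak/C_trough) / k = ln(9.81/4.93) / 0.01308 = 0.6881 / 0.01308 = 52.61 h

52.6 h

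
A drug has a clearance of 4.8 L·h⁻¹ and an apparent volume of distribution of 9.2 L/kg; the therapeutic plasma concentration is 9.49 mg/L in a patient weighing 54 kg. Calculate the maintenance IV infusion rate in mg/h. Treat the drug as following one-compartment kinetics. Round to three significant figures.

45.6 mg/h

Vd does not affect the maintenance rate; only clearance governs steady-state input.
Rate = CL × Css = 4.800 × 9.49 = 45.55 mg/h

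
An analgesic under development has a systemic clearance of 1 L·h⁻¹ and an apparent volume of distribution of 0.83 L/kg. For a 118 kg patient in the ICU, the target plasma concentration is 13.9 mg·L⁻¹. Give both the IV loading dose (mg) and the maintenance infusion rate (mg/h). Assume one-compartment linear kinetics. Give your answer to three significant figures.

(a) 1360 mg; (b) 13.9 mg/h

Vd(total) = 118 kg × 0.83 L/kg = 97.94 L
Loading: fill Vd to C_target → 97.94 L × 13.9 mg/L = 1361 mg
Maintenance infusion rate = CL × Css = 1.000 × 13.9 = 13.90 mg/h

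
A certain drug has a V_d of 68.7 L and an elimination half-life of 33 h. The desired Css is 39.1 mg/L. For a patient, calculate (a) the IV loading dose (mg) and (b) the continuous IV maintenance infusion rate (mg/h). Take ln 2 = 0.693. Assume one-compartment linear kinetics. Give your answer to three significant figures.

(a) 2690 mg; (b) 56.4 mg/h

LD = Vd × C = 68.70 × 39.1 = 2686 mg
CL = 0.693 × Vd / t½ = 0.693 × 68.70 / 33 = 1.443 L/h
Infusion rate = CL × Css = 1.443 × 39.1 = 56.42 mg/h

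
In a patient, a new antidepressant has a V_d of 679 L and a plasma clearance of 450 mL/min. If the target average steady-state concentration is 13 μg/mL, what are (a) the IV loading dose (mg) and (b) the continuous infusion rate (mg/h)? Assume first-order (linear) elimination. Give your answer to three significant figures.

Loading dose = Vd × C = 679.0 × 13 = 8827 mg
Convert clearance: 450 mL/min × 60 min/h ÷ 1000 mL/L = 27.00 L/h
Maintenance: replace elimination → rate = CL × Css = 27.00 × 13 = 351.0 mg/h

(a) 8830 mg; (b) 351 mg/h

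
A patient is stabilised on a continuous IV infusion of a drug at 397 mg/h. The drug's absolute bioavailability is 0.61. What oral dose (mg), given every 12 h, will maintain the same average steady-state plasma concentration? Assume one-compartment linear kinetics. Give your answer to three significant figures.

7810 mg

To maintain the same Css, the systemic dosing rate must be unchanged: F·D/τ = infusion rate.
D = rate × τ / F = 397 × 12 / 0.61 = 7810 mg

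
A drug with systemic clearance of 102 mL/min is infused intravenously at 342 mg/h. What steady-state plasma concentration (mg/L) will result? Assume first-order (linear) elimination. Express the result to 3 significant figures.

55.9 mg/L

CL = 102 mL/min = 102 × 0.06 = 6.120 L/h
Css = rate / CL = 342 / 6.120 = 55.88 mg/L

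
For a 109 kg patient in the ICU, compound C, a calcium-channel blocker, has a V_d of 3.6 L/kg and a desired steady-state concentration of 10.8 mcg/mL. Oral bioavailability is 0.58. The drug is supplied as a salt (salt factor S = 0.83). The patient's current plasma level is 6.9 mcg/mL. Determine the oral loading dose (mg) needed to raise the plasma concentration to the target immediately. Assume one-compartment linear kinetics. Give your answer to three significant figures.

Total Vd = 3.6 × 109 = 392.4 L
The loading dose fills Vd to the target concentration.
Concentration deficit ΔC = 10.8 − 6.9 = 3.900 mg/L
LD = Vd × ΔC / F / S = 392.4 × 3.900 / 0.58 / 0.83 = 3179 mg

3180 mg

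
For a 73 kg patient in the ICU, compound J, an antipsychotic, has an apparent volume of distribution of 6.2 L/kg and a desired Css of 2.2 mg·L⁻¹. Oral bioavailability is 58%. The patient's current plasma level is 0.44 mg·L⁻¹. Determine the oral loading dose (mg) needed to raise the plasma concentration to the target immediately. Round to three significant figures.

Vd(total) = 73 kg × 6.2 L/kg = 452.6 L
Concentration deficit ΔC = 2.2 − 0.44 = 1.760 mg/L
LD = Vd × ΔC / F = 452.6 × 1.760 / 0.58 = 1373 mg

1370 mg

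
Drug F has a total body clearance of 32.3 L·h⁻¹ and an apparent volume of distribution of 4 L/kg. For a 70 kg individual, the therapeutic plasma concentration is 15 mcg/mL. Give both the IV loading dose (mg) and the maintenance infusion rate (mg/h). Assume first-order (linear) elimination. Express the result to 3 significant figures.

Vd = 4 L/kg × 70 kg = 280.0 L
LD = Vd · C_target = 280.0 × 15 = 4200 mg
Maintenance infusion rate = CL × Css = 32.30 × 15 = 484.5 mg/h

(a) 4200 mg; (b) 485 mg/h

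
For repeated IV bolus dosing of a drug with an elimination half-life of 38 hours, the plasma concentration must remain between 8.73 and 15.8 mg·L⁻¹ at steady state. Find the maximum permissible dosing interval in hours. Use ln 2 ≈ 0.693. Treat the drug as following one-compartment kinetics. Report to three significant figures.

32.5 h

k = 0.693 / t½ = 0.693 / 38 = 0.01824 h⁻¹
Between IV bolus doses, concentration decays as C = C₀·e^(−kτ), so C_peak/C_trough = e^(kτ).
τ_max = ln(C_peak/C_trough) / k = ln(15.8/8.73) / 0.01824 = 0.5932 / 0.01824 = 32.52 h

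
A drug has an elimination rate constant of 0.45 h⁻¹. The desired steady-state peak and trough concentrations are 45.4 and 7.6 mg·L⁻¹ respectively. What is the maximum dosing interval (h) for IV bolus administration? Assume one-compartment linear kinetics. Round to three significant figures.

3.97 h

Between IV bolus doses, concentration decays as C = C₀·e^(−kτ), so C_peak/C_trough = e^(kτ).
τ_max = ln(C_peak/C_trough) / k = ln(45.4/7.6) / 0.4500 = 1.787 / 0.4500 = 3.971 h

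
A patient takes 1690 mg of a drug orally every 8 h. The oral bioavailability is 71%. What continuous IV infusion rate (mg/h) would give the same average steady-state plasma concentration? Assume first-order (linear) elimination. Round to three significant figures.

Equivalent systemic input: infusion rate = F·D/τ.
Rate = 0.71 × 1690 / 8 = 150.0 mg/h

150 mg/h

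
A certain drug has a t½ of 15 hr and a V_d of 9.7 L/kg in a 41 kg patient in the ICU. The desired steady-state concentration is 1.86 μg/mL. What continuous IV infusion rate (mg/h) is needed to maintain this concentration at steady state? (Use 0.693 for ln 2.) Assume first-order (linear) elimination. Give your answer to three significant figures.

34.2 mg/h

Vd(total) = 41 kg × 9.7 L/kg = 397.7 L
CL = ln 2 · Vd / t½ = 0.693 × 397.7 / 15 = 18.37 L/h
Infusion rate = CL × Css = 18.37 × 1.86 = 34.17 mg/h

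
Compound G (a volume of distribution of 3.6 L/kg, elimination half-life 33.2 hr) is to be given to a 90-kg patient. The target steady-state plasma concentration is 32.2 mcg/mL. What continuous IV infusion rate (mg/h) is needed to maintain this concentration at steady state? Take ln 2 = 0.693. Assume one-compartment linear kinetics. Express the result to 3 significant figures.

Vd(total) = 90 kg × 3.6 L/kg = 324.0 L
CL = ln 2 · Vd / t½ = 0.693 × 324.0 / 33.2 = 6.763 L/h
Infusion rate = CL × Css = 6.763 × 32.2 = 217.8 mg/h

218 mg/h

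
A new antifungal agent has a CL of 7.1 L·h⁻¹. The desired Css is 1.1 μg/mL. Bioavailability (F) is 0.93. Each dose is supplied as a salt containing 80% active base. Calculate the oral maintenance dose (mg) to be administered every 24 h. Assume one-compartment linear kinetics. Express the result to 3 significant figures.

252 mg

At steady state, dose per interval replaces the amount cleared in that interval: F·S·D/τ = CL·Css.
D = CL × Css × τ / F / S = 7.100 × 1.1 × 24 / 0.93 / 0.8 = 251.9 mg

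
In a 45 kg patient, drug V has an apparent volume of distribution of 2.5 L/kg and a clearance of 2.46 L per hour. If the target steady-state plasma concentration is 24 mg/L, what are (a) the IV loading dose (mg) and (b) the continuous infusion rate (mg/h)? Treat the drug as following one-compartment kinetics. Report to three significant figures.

Total Vd = 2.5 × 45 = 112.5 L
LD = Vd · C_target = 112.5 × 24 = 2700 mg
Maintenance infusion rate = CL × Css = 2.460 × 24 = 59.04 mg/h

(a) 2700 mg; (b) 59.0 mg/h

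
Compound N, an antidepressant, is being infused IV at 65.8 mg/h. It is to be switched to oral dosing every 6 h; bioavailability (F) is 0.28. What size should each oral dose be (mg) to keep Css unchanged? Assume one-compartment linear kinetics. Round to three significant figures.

1410 mg

To maintain the same Css, the systemic dosing rate must be unchanged: F·D/τ = infusion rate.
D = rate × τ / F = 65.8 × 6 / 0.28 = 1410 mg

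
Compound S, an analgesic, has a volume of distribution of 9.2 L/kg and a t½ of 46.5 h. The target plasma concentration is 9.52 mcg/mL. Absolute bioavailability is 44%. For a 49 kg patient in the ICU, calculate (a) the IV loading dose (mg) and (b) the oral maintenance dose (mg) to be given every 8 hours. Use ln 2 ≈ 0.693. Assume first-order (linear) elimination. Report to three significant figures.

Vd(total) = 49 kg × 9.2 L/kg = 450.8 L
LD = Vd × C = 450.8 × 9.52 = 4292 mg
CL = 0.693 × Vd / t½ = 0.693 × 450.8 / 46.5 = 6.718 L/h
D = CL × Css × τ / F = 6.718 × 9.52 × 8 / 0.44 = 1163 mg

(a) 4290 mg; (b) 1160 mg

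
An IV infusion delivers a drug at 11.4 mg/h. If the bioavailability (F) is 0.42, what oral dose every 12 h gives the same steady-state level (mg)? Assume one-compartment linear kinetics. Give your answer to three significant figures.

To maintain the same Css, the systemic dosing rate must be unchanged: F·D/τ = infusion rate.
D = rate × τ / F = 11.4 × 12 / 0.42 = 325.7 mg

326 mg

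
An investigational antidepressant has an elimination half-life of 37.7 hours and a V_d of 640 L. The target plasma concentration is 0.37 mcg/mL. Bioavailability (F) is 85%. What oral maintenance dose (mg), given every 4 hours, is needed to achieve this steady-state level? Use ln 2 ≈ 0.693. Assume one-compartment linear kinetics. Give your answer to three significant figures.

20.5 mg

k = 0.693/37.7 = 0.01838 h⁻¹, so CL = k·Vd = 0.01838 × 640.0 = 11.76 L/h
D = CL × Css × τ / F = 11.76 × 0.37 × 4 / 0.85 = 20.48 mg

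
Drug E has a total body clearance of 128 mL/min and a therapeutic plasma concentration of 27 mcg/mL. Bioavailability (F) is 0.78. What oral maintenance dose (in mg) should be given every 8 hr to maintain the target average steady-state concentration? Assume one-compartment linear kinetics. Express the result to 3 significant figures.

CL = 128 mL/min = 128 × 0.06 = 7.680 L/h
D = CL × Css × τ / F = 7.680 × 27 × 8 / 0.78 = 2127 mg

2130 mg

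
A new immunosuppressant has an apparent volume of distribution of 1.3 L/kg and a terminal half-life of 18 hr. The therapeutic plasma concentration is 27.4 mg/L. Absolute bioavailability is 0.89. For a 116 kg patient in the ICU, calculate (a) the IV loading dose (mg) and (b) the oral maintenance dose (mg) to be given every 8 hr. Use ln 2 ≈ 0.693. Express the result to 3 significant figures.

Vd = 1.3 L/kg × 116 kg = 150.8 L
LD = Vd × C = 150.8 × 27.4 = 4132 mg
CL = 0.693 × Vd / t½ = 0.693 × 150.8 / 18 = 5.806 L/h
D = CL × Css × τ / F = 5.806 × 27.4 × 8 / 0.89 = 1430 mg

(a) 4130 mg; (b) 1430 mg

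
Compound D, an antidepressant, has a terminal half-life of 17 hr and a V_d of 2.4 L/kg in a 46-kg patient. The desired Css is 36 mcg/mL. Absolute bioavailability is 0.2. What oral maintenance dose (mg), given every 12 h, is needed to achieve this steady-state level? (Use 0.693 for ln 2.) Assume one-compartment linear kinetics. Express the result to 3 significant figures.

Total Vd = 2.4 × 46 = 110.4 L
CL = ln 2 · Vd / t½ = 0.693 × 110.4 / 17 = 4.500 L/h
D = CL × Css × τ / F = 4.500 × 36 × 12 / 0.2 = 9720 mg

9720 mg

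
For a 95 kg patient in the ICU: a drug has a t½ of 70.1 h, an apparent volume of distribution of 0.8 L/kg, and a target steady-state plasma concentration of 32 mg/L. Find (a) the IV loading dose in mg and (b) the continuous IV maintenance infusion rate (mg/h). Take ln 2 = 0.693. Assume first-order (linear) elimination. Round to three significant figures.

(a) 2430 mg; (b) 24.0 mg/h

Vd = 0.8 L/kg × 95 kg = 76.00 L
LD = Vd × C = 76.00 × 32 = 2432 mg
CL = 0.693 × Vd / t½ = 0.693 × 76.00 / 70.1 = 0.7513 L/h
Infusion rate = CL × Css = 0.7513 × 32 = 24.04 mg/h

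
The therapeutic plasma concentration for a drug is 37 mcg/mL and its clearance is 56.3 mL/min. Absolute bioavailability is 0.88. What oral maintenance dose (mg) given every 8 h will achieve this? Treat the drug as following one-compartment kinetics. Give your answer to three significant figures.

CL = 56.3 mL/min × 60/1000 = 3.378 L/h
D = CL × Css × τ / F = 3.378 × 37 × 8 / 0.88 = 1136 mg

1140 mg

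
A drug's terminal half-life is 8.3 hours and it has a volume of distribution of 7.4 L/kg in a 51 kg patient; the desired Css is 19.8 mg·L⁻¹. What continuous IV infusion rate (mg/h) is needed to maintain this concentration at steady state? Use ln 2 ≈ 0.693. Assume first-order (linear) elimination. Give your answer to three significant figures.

Total Vd = 7.4 × 51 = 377.4 L
CL = ln 2 · Vd / t½ = 0.693 × 377.4 / 8.3 = 31.51 L/h
Infusion rate = CL × Css = 31.51 × 19.8 = 623.9 mg/h

624 mg/h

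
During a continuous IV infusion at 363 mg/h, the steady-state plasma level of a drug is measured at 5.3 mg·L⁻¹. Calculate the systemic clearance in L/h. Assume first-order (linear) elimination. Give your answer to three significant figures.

At steady state, infusion rate = CL × Css, so CL = rate / Css.
CL = 363 / 5.3 = 68.49 L/h

68.5 L/h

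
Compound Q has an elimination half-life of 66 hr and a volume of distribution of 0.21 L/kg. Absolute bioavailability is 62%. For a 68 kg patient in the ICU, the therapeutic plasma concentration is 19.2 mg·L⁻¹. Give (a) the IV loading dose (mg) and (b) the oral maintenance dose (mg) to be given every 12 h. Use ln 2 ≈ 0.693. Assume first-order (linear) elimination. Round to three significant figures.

(a) 274 mg; (b) 55.7 mg

Total Vd = 0.21 × 68 = 14.28 L
LD = Vd × C = 14.28 × 19.2 = 274.2 mg
CL = 0.693 × Vd / t½ = 0.693 × 14.28 / 66 = 0.1499 L/h
D = CL × Css × τ / F = 0.1499 × 19.2 × 12 / 0.62 = 55.70 mg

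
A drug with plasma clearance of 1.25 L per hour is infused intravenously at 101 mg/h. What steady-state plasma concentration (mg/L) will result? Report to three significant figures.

Css = rate / CL = 101 / 1.250 = 80.80 mg/L

80.8 mg/L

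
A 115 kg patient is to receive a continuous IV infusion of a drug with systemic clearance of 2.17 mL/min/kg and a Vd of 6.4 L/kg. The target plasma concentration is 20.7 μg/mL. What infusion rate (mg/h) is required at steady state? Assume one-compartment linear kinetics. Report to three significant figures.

310 mg/h

CL = 2.17 mL/min/kg × 115 kg = 249.6 mL/min = 249.6 × 60/1000 = 14.98 L/h
Infusion rate = CL · Css = 14.98 L/h × 20.7 mg/L = 310.1 mg/h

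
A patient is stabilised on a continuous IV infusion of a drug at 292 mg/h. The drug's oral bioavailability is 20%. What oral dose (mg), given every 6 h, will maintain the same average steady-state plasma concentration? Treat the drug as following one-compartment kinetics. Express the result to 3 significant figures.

8760 mg

To maintain the same Css, the systemic dosing rate must be unchanged: F·D/τ = infusion rate.
D = rate × τ / F = 292 × 6 / 0.2 = 8760 mg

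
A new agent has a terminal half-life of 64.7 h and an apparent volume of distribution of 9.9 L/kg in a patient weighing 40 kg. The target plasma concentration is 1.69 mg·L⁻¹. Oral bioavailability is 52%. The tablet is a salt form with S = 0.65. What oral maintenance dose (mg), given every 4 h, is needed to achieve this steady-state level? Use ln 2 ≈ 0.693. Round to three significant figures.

Vd = 9.9 L/kg × 40 kg = 396.0 L
CL = 0.693 × Vd / t½ = 0.693 × 396.0 / 64.7 = 4.242 L/h
D = CL × Css × τ / F / S = 4.242 × 1.69 × 4 / 0.52 / 0.65 = 84.84 mg

84.8 mg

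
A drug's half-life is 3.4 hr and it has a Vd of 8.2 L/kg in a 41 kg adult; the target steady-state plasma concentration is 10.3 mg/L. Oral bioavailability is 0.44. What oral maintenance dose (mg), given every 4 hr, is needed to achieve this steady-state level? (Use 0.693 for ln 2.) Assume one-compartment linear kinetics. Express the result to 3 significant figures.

6420 mg

Vd = 8.2 L/kg × 41 kg = 336.2 L
k = 0.693/3.4 = 0.2038 h⁻¹, so CL = k·Vd = 0.2038 × 336.2 = 68.52 L/h
D = CL × Css × τ / F = 68.52 × 10.3 × 4 / 0.44 = 6416 mg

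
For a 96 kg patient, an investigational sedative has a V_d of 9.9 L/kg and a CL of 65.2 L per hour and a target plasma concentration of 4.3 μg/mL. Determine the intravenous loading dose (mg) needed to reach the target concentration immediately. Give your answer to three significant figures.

Vd(total) = 96 kg × 9.9 L/kg = 950.4 L
LD is governed by Vd — clearance does not enter the loading-dose calculation.
LD = Vd × C = 950.4 × 4.300 = 4087 mg

4090 mg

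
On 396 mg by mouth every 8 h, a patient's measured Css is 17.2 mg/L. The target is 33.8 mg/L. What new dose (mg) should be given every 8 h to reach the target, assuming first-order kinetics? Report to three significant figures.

778 mg

For first-order elimination, Css ∝ F·D/(CL·τ); F and CL are unchanged, so Css ∝ D/τ.
D₂ = D₁ × (Css,target / Css,current) = 396 × 33.8/17.2 = 778.2 mg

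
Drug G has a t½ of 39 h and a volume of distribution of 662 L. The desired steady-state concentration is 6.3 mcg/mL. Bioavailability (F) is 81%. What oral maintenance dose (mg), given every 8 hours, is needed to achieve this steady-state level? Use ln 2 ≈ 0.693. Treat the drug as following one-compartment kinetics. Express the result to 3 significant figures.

732 mg

CL = 0.693 × Vd / t½ = 0.693 × 662.0 / 39 = 11.76 L/h
D = CL × Css × τ / F = 11.76 × 6.3 × 8 / 0.81 = 731.7 mg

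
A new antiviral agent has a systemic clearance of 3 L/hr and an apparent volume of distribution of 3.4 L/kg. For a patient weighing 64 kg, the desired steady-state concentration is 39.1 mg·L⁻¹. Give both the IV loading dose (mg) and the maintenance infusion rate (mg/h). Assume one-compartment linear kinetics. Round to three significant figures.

Vd(total) = 64 kg × 3.4 L/kg = 217.6 L
LD = Vd · C_target = 217.6 × 39.1 = 8508 mg
Maintenance infusion rate = CL × Css = 3.000 × 39.1 = 117.3 mg/h

(a) 8510 mg; (b) 117 mg/h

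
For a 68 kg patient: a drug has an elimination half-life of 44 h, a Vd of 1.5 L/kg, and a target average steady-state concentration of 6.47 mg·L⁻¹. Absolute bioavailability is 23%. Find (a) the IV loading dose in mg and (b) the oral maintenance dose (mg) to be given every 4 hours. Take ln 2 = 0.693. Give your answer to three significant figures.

Vd(total) = 68 kg × 1.5 L/kg = 102.0 L
LD = Vd × C = 102.0 × 6.47 = 659.9 mg
CL = 0.693 × Vd / t½ = 0.693 × 102.0 / 44 = 1.607 L/h
D = CL × Css × τ / F = 1.607 × 6.47 × 4 / 0.23 = 180.8 mg

(a) 660 mg; (b) 181 mg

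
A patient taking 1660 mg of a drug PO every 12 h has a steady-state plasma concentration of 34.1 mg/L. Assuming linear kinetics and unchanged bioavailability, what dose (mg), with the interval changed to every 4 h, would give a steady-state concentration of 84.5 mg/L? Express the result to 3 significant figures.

With linear kinetics, Css is proportional to dose rate (D/τ) at fixed clearance.
D₂ = D₁ × (Css,target / Css,current) × (τ₂/τ₁) = 1660 × (84.5/34.1) × (4/12) = 1371 mg

1370 mg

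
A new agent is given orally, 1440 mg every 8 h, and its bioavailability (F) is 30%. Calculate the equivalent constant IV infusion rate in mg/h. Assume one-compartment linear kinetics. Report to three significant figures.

Equivalent systemic input: infusion rate = F·D/τ.
Rate = 0.3 × 1440 / 8 = 54.00 mg/h

54.0 mg/h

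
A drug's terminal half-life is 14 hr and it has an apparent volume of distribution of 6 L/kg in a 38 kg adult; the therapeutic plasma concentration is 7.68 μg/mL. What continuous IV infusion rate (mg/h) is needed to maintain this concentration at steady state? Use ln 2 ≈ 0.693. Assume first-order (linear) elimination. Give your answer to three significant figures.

Total Vd = 6 × 38 = 228.0 L
CL = ln 2 · Vd / t½ = 0.693 × 228.0 / 14 = 11.29 L/h
Infusion rate = CL × Css = 11.29 × 7.68 = 86.71 mg/h

86.7 mg/h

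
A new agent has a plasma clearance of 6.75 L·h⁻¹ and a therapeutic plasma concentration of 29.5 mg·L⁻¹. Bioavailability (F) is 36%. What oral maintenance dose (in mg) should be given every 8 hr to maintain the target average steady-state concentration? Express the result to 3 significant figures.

At steady state, dose per interval replaces the amount cleared in that interval: F·D/τ = CL·Css.
D = CL × Css × τ / F = 6.750 × 29.5 × 8 / 0.36 = 4425 mg

4430 mg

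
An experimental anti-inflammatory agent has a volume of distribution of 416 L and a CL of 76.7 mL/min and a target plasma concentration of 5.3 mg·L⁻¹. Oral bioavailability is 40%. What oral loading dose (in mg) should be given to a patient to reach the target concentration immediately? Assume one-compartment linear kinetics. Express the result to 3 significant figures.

LD = Vd × C / F = 416.0 × 5.300 / 0.4 = 5512 mg

5510 mg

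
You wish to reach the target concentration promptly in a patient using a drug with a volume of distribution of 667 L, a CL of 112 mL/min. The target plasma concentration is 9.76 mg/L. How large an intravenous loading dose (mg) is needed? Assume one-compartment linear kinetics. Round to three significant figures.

6510 mg

LD = Vd × C = 667.0 × 9.760 = 6510 mg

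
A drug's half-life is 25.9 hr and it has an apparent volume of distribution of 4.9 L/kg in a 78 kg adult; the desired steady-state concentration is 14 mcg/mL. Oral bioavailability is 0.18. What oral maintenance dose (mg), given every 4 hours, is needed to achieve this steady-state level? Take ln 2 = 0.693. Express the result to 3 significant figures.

Vd = 4.9 L/kg × 78 kg = 382.2 L
CL = ln 2 · Vd / t½ = 0.693 × 382.2 / 25.9 = 10.23 L/h
D = CL × Css × τ / F = 10.23 × 14 × 4 / 0.18 = 3183 mg

3180 mg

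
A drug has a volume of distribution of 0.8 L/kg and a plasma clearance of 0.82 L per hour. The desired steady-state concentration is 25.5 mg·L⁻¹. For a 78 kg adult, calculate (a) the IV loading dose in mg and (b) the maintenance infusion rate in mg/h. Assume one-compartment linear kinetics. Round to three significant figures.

(a) 1590 mg; (b) 20.9 mg/h

Vd = 0.8 L/kg × 78 kg = 62.40 L
LD = Vd · C_target = 62.40 × 25.5 = 1591 mg
Infusion rate = 0.8200 L/h × 25.5 mg/L = 20.91 mg/h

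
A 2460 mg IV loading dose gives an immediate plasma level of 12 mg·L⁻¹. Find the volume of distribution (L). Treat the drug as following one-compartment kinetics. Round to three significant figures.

Immediately after an IV bolus, C₀ = Dose / Vd, so Vd = Dose / C₀.
Vd = 2460 / 12 = 205.0 L

205 L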